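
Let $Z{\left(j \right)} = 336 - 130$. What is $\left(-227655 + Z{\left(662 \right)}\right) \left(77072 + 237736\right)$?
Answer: $-71602764792$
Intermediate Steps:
$Z{\left(j \right)} = 206$
$\left(-227655 + Z{\left(662 \right)}\right) \left(77072 + 237736\right) = \left(-227655 + 206\right) \left(77072 + 237736\right) = \left(-227449\right) 314808 = -71602764792$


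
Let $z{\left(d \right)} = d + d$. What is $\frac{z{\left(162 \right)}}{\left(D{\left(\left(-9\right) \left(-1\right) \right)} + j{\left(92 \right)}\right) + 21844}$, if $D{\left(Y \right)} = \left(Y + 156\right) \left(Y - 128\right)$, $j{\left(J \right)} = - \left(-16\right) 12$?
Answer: $\frac{324}{2401} \approx 0.13494$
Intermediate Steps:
$z{\left(d \right)} = 2 d$
$j{\left(J \right)} = 192$ ($j{\left(J \right)} = \left(-1\right) \left(-192\right) = 192$)
$D{\left(Y \right)} = \left(-128 + Y\right) \left(156 + Y\right)$ ($D{\left(Y \right)} = \left(156 + Y\right) \left(-128 + Y\right) = \left(-128 + Y\right) \left(156 + Y\right)$)
$\frac{z{\left(162 \right)}}{\left(D{\left(\left(-9\right) \left(-1\right) \right)} + j{\left(92 \right)}\right) + 21844} = \frac{2 \cdot 162}{\left(\left(-19968 + \left(\left(-9\right) \left(-1\right)\right)^{2} + 28 \left(\left(-9\right) \left(-1\right)\right)\right) + 192\right) + 21844} = \frac{324}{\left(\left(-19968 + 9^{2} + 28 \cdot 9\right) + 192\right) + 21844} = \frac{324}{\left(\left(-19968 + 81 + 252\right) + 192\right) + 21844} = \frac{324}{\left(-19635 + 192\right) + 21844} = \frac{324}{-19443 + 21844} = \frac{324}{2401}$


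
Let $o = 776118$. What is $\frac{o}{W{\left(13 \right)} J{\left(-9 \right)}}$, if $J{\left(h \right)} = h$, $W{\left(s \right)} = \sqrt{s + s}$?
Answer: $- \frac{129353 \sqrt{26}}{39} \approx -16912.0$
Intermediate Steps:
$W{\left(s \right)} = \sqrt{2} \sqrt{s}$ ($W{\left(s \right)} = \sqrt{2 s} = \sqrt{2} \sqrt{s}$)
$\frac{o}{W{\left(13 \right)} J{\left(-9 \right)}} = \frac{776118}{\sqrt{2} \sqrt{13} \left(-9\right)} = \frac{776118}{\sqrt{26} \left(-9\right)} = \frac{776118}{\left(-9\right) \sqrt{26}} = 776118 \left(- \frac{\sqrt{26}}{234}\right) = - \frac{129353 \sqrt{26}}{39}$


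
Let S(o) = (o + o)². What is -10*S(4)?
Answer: -640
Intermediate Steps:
S(o) = 4*o² (S(o) = (2*o)² = 4*o²)
-10*S(4) = -40*4² = -40*16 = -10*64 = -640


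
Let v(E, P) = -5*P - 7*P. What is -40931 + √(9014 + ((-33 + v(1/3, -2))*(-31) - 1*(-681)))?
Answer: -40931 + √9974 ≈ -40831.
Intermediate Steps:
v(E, P) = -12*P
-40931 + √(9014 + ((-33 + v(1/3, -2))*(-31) - 1*(-681))) = -40931 + √(9014 + ((-33 - 12*(-2))*(-31) - 1*(-681))) = -40931 + √(9014 + ((-33 + 24)*(-31) + 681)) = -40931 + √(9014 + (-9*(-31) + 681)) = -40931 + √(9014 + (279 + 681)) = -40931 + √(9014 + 960) = -40931 + √9974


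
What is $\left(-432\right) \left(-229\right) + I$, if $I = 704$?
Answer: $99632$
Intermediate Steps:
$\left(-432\right) \left(-229\right) + I = \left(-432\right) \left(-229\right) + 704 = 98928 + 704 = 99632$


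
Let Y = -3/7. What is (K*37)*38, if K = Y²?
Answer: 12654/49 ≈ 258.25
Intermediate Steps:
Y = -3/7 (Y = -3*⅐ = -3/7 ≈ -0.42857)
K = 9/49 (K = (-3/7)² = 9/49 ≈ 0.18367)
(K*37)*38 = ((9/49)*37)*38 = (333/49)*38 = 12654/49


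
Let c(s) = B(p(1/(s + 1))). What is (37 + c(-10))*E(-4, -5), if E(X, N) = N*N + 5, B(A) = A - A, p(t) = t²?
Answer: 1110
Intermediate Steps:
B(A) = 0
c(s) = 0
E(X, N) = 5 + N² (E(X, N) = N² + 5 = 5 + N²)
(37 + c(-10))*E(-4, -5) = (37 + 0)*(5 + (-5)²) = 37*(5 + 25) = 37*30 = 1110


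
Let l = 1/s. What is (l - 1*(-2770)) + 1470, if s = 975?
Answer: 4134001/975 ≈ 4240.0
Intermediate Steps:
l = 1/975 ≈ 0.0010256
(l - 1*(-2770)) + 1470 = (1/975 - 1*(-2770)) + 1470 = (1/975 + 2770) + 1470 = 2700751/975 + 1470 = 4134001/975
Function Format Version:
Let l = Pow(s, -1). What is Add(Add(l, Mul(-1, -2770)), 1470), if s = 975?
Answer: Rational(4134001, 975) ≈ 4240.0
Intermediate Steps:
l = Rational(1, 975) (l = Pow(975, -1) = Rational(1, 975) ≈ 0.0010256)
Add(Add(l, Mul(-1, -2770)), 1470) = Add(Add(Rational(1, 975), Mul(-1, -2770)), 1470) = Add(Add(Rational(1, 975), 2770), 1470) = Add(Rational(2700751, 975), 1470) = Rational(4134001, 975)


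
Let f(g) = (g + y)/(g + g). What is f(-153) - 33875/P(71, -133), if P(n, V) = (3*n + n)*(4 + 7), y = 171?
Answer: -578999/53108 ≈ -10.902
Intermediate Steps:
P(n, V) = 44*n (P(n, V) = (4*n)*11 = 44*n)
f(g) = (171 + g)/(2*g) (f(g) = (g + 171)/(g + g) = (171 + g)/((2*g)) = (171 + g)*(1/(2*g)) = (171 + g)/(2*g))
f(-153) - 33875/P(71, -133) = (½)*(171 - 153)/(-153) - 33875/(44*71) = (½)*(-1/153)*18 - 33875/3124 = -1/17 - 33875*1/3124 = -1/17 - 33875/3124 = -578999/53108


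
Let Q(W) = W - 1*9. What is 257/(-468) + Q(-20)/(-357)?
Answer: -26059/55692 ≈ -0.46791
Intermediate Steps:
Q(W) = -9 + W (Q(W) = W - 9 = -9 + W)
257/(-468) + Q(-20)/(-357) = 257/(-468) + (-9 - 20)/(-357) = 257*(-1/468) - 29*(-1/357) = -257/468 + 29/357 = -26059/55692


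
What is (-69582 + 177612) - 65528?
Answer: 42502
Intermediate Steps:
(-69582 + 177612) - 65528 = 108030 - 65528 = 42502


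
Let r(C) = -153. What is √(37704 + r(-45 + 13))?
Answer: √37551 ≈ 193.78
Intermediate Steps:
√(37704 + r(-45 + 13)) = √(37704 - 153) = √37551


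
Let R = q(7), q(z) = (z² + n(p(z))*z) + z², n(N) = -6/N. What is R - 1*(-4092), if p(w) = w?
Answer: 4184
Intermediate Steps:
q(z) = -6 + 2*z² (q(z) = (z² + (-6/z)*z) + z² = (z² - 6) + z² = (-6 + z²) + z² = -6 + 2*z²)
R = 92 (R = -6 + 2*7² = -6 + 2*49 = -6 + 98 = 92)
R - 1*(-4092) = 92 - 1*(-4092) = 92 + 4092 = 4184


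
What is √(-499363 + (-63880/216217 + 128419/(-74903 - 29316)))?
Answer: 2*I*√63391521488364843413804329/22533919523 ≈ 706.66*I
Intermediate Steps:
√(-499363 + (-63880/216217 + 128419/(-74903 - 29316))) = √(-499363 + (-63880*1/216217 + 128419/(-104219))) = √(-499363 + (-63880/216217 + 128419*(-1/104219))) = √(-499363 + (-63880/216217 - 128419/104219)) = √(-499363 - 34423880643/22533919523) = √(-11252640078644492/22533919523) = 2*I*√63391521488364843413804329/22533919523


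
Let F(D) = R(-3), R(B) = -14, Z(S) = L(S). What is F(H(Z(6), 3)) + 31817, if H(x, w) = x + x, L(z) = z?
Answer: 31803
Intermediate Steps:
Z(S) = S
H(x, w) = 2*x
F(D) = -14
F(H(Z(6), 3)) + 31817 = -14 + 31817 = 31803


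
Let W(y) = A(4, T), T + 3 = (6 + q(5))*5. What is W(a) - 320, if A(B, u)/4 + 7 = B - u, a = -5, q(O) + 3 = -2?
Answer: -340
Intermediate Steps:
q(O) = -5 (q(O) = -3 - 2 = -5)
T = 2 (T = -3 + (6 - 5)*5 = -3 + 1*5 = -3 + 5 = 2)
A(B, u) = -28 - 4*u + 4*B (A(B, u) = -28 + 4*(B - u) = -28 + (-4*u + 4*B) = -28 - 4*u + 4*B)
W(y) = -20 (W(y) = -28 - 4*2 + 4*4 = -28 - 8 + 16 = -20)
W(a) - 320 = -20 - 320 = -340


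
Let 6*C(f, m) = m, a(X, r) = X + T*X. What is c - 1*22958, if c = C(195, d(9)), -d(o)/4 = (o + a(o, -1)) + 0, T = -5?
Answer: -22940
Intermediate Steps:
a(X, r) = -4*X (a(X, r) = X - 5*X = -4*X)
d(o) = 12*o (d(o) = -4*((o - 4*o) + 0) = -4*(-3*o + 0) = -(-12)*o = 12*o)
C(f, m) = m/6
c = 18 (c = (12*9)/6 = (⅙)*108 = 18)
c - 1*22958 = 18 - 1*22958 = 18 - 22958 = -22940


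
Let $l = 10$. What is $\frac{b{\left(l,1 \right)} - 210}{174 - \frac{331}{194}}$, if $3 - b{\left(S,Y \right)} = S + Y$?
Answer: $- \frac{42292}{33425} \approx -1.2653$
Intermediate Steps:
$b{\left(S,Y \right)} = 3 - S - Y$ ($b{\left(S,Y \right)} = 3 - \left(S + Y\right) = 3 - S - Y$)
$\frac{b{\left(l,1 \right)} - 210}{174 - \frac{331}{194}} = \frac{\left(3 - 10 - 1\right) - 210}{174 - \frac{331}{194}} = \frac{-8 - 210}{174 - \frac{331}{194}} = - \frac{218}{\frac{33425}{194}} = \left(-218\right) \frac{194}{33425} = - \frac{42292}{33425}$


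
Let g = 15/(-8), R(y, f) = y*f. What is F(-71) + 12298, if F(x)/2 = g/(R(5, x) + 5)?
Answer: 3443443/280 ≈ 12298.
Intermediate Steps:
R(y, f) = f*y
g = -15/8 (g = 15*(-⅛) = -15/8 ≈ -1.8750)
F(x) = -15/(4*(5 + 5*x)) (F(x) = 2*(-15/(8*(x*5 + 5))) = 2*(-15/(8*(5*x + 5))) = 2*(-15/(8*(5 + 5*x))) = -15/(4*(5 + 5*x)))
F(-71) + 12298 = -3/(4 + 4*(-71)) + 12298 = -3/(4 - 284) + 12298 = -3/(-280) + 12298 = -3*(-1/280) + 12298 = 3/280 + 12298 = 3443443/280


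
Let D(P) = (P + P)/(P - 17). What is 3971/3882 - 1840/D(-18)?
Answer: -20821487/11646 ≈ -1787.9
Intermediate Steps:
D(P) = 2*P/(-17 + P) (D(P) = (2*P)/(-17 + P) = 2*P/(-17 + P))
3971/3882 - 1840/D(-18) = 3971/3882 - 1840/(2*(-18)/(-17 - 18)) = 3971*(1/3882) - 1840/(2*(-18)/(-35)) = 3971/3882 - 1840/(2*(-18)*(-1/35)) = 3971/3882 - 1840/36/35 = 3971/3882 - 1840*35/36 = 3971/3882 - 16100/9 = -20821487/11646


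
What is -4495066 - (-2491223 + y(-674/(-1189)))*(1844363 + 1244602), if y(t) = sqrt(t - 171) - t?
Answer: 9149709215166791/1189 - 3088965*I*sqrt(240944905)/1189 ≈ 7.6953e+12 - 4.0326e+7*I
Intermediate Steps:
y(t) = sqrt(-171 + t) - t
-4495066 - (-2491223 + y(-674/(-1189)))*(1844363 + 1244602) = -4495066 - (-2491223 + (sqrt(-171 - 674/(-1189)) - (-674)/(-1189)))*(1844363 + 1244602) = -4495066 - (-2491223 + (sqrt(-171 - 674*(-1/1189)) - (-674)*(-1)/1189))*3088965 = -4495066 - (-2491223 + (sqrt(-171 + 674/1189) - 1*674/1189))*3088965 = -4495066 - (-2491223 + (sqrt(-202645/1189) - 674/1189))*3088965 = -4495066 - (-2491223 + (I*sqrt(240944905)/1189 - 674/1189))*3088965 = -4495066 - (-2491223 + (-674/1189 + I*sqrt(240944905)/1189))*3088965 = -4495066 - (-2962064821/1189 + I*sqrt(240944905)/1189)*3088965 = -4495066 - (-9149714559800265/1189 + 3088965*I*sqrt(240944905)/1189) = -4495066 + (9149714559800265/1189 - 3088965*I*sqrt(240944905)/1189) = 9149709215166791/1189 - 3088965*I*sqrt(240944905)/1189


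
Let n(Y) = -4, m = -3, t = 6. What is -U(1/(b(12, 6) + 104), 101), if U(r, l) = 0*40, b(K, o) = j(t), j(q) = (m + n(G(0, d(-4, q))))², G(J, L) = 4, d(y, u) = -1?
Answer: 0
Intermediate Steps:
j(q) = 49 (j(q) = (-3 - 4)² = (-7)² = 49)
b(K, o) = 49
U(r, l) = 0
-U(1/(b(12, 6) + 104), 101) = -1*0 = 0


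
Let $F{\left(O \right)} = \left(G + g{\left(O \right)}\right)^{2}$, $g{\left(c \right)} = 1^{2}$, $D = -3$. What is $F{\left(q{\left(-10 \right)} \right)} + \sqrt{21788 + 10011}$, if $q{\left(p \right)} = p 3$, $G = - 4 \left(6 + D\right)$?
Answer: $121 + \sqrt{31799} \approx 299.32$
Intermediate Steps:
$g{\left(c \right)} = 1$
$G = -12$ ($G = - 4 \left(6 - 3\right) = \left(-4\right) 3 = -12$)
$q{\left(p \right)} = 3 p$
$F{\left(O \right)} = 121$ ($F{\left(O \right)} = \left(-12 + 1\right)^{2} = \left(-11\right)^{2} = 121$)
$F{\left(q{\left(-10 \right)} \right)} + \sqrt{21788 + 10011} = 121 + \sqrt{21788 + 10011} = 121 + \sqrt{31799}$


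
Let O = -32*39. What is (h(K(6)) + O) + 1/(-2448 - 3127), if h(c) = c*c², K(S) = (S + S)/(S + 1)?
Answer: -2376823543/1912225 ≈ -1243.0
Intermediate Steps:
K(S) = 2*S/(1 + S) (K(S) = (2*S)/(1 + S) = 2*S/(1 + S))
h(c) = c³
O = -1248
(h(K(6)) + O) + 1/(-2448 - 3127) = ((2*6/(1 + 6))³ - 1248) + 1/(-2448 - 3127) = ((2*6/7)³ - 1248) + 1/(-5575) = ((2*6*(⅐))³ - 1248) - 1/5575 = ((12/7)³ - 1248) - 1/5575 = (1728/343 - 1248) - 1/5575 = -426336/343 - 1/5575 = -2376823543/1912225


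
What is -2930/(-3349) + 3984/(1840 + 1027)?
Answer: 21742726/9601583 ≈ 2.2645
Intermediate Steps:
-2930/(-3349) + 3984/(1840 + 1027) = -2930*(-1/3349) + 3984/2867 = 2930/3349 + 3984*(1/2867) = 2930/3349 + 3984/2867 = 21742726/9601583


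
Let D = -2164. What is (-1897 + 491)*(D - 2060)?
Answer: 5938944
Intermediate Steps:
(-1897 + 491)*(D - 2060) = (-1897 + 491)*(-2164 - 2060) = -1406*(-4224) = 5938944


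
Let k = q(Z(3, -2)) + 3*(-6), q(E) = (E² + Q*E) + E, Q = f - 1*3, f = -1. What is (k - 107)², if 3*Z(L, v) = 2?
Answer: 1297321/81 ≈ 16016.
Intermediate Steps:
Q = -4 (Q = -1 - 1*3 = -1 - 3 = -4)
Z(L, v) = ⅔ (Z(L, v) = (⅓)*2 = ⅔)
q(E) = E² - 3*E (q(E) = (E² - 4*E) + E = E² - 3*E)
k = -176/9 (k = 2*(-3 + ⅔)/3 + 3*(-6) = (⅔)*(-7/3) - 18 = -14/9 - 18 = -176/9 ≈ -19.556)
(k - 107)² = (-176/9 - 107)² = (-1139/9)² = 1297321/81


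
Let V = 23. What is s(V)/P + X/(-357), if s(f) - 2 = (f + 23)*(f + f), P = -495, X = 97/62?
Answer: -5214203/1217370 ≈ -4.2832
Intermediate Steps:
X = 97/62 (X = 97*(1/62) = 97/62 ≈ 1.5645)
s(f) = 2 + 2*f*(23 + f) (s(f) = 2 + (f + 23)*(f + f) = 2 + (23 + f)*(2*f) = 2 + 2*f*(23 + f))
s(V)/P + X/(-357) = (2 + 2*23**2 + 46*23)/(-495) + (97/62)/(-357) = (2 + 2*529 + 1058)*(-1/495) + (97/62)*(-1/357) = (2 + 1058 + 1058)*(-1/495) - 97/22134 = 2118*(-1/495) - 97/22134 = -706/165 - 97/22134 = -5214203/1217370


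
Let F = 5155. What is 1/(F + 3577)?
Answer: 1/8732 ≈ 0.00011452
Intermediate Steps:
1/(F + 3577) = 1/(5155 + 3577) = 1/8732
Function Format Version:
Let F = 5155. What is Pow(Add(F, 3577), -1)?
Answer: Rational(1, 8732) ≈ 0.00011452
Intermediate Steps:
Pow(Add(F, 3577), -1) = Pow(Add(5155, 3577), -1) = Pow(8732, -1) = Rational(1, 8732)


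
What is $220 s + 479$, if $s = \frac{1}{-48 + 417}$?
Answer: $\frac{176971}{369} \approx 479.6$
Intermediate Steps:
$s = \frac{1}{369} \approx 0.00271$
$220 s + 479 = 220 \cdot \frac{1}{369} + 479 = \frac{220}{369} + 479 = \frac{176971}{369}$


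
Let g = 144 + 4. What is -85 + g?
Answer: 63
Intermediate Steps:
g = 148
-85 + g = -85 + 148 = 63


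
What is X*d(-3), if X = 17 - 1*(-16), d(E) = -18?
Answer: -594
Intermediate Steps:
X = 33 (X = 17 + 16 = 33)
X*d(-3) = 33*(-18) = -594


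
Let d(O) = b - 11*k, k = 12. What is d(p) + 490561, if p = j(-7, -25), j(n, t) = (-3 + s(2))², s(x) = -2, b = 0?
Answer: 490429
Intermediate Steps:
j(n, t) = 25 (j(n, t) = (-3 - 2)² = (-5)² = 25)
p = 25
d(O) = -132 (d(O) = 0 - 11*12 = 0 - 132 = -132)
d(p) + 490561 = -132 + 490561 = 490429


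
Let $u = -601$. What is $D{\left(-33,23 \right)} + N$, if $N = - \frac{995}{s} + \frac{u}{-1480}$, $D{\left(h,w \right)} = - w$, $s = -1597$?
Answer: $- \frac{51929483}{2363560} \approx -21.971$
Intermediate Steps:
$N = \frac{2432397}{2363560}$ ($N = - \frac{995}{-1597} - \frac{601}{-1480} = \left(-995\right) \left(- \frac{1}{1597}\right) - - \frac{601}{1480} = \frac{995}{1597} + \frac{601}{1480} = \frac{2432397}{2363560} \approx 1.0291$)
$D{\left(-33,23 \right)} + N = \left(-1\right) 23 + \frac{2432397}{2363560} = -23 + \frac{2432397}{2363560} = - \frac{51929483}{2363560}$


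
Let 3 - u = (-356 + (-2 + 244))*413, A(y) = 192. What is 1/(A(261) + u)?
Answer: 1/47277 ≈ 2.1152e-5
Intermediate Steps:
u = 47085 (u = 3 - (-356 + (-2 + 244))*413 = 3 - (-356 + 242)*413 = 3 - (-114)*413 = 3 - 1*(-47082) = 3 + 47082 = 47085)
1/(A(261) + u) = 1/(192 + 47085) = 1/47277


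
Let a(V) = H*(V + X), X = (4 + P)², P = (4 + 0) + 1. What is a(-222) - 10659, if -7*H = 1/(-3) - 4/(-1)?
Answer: -74096/7 ≈ -10585.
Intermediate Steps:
P = 5 (P = 4 + 1 = 5)
X = 81 (X = (4 + 5)² = 9² = 81)
H = -11/21 (H = -(1/(-3) - 4/(-1))/7 = -(1*(-⅓) - 4*(-1))/7 = -(-⅓ + 4)/7 = -⅐*11/3 = -11/21 ≈ -0.52381)
a(V) = -297/7 - 11*V/21 (a(V) = -11*(V + 81)/21 = -11*(81 + V)/21 = -297/7 - 11*V/21)
a(-222) - 10659 = (-297/7 - 11/21*(-222)) - 10659 = (-297/7 + 814/7) - 10659 = 517/7 - 10659 = -74096/7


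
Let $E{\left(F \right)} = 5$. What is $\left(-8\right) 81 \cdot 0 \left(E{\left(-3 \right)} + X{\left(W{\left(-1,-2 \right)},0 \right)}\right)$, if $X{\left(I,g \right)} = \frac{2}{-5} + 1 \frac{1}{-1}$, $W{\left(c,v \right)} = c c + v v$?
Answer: $0$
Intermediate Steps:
$W{\left(c,v \right)} = c^{2} + v^{2}$
$X{\left(I,g \right)} = - \frac{7}{5}$ ($X{\left(I,g \right)} = 2 \left(- \frac{1}{5}\right) + 1 \left(-1\right) = - \frac{2}{5} - 1 = - \frac{7}{5}$)
$\left(-8\right) 81 \cdot 0 \left(E{\left(-3 \right)} + X{\left(W{\left(-1,-2 \right)},0 \right)}\right) = \left(-8\right) 81 \cdot 0 \left(5 - \frac{7}{5}\right) = - 648 \cdot 0 \cdot \frac{18}{5} = \left(-648\right) 0 = 0$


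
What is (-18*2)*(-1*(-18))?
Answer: -648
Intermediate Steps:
(-18*2)*(-1*(-18)) = -36*18 = -648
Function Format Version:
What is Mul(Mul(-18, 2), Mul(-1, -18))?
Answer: -648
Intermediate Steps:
Mul(Mul(-18, 2), Mul(-1, -18)) = Mul(-36, 18) = -648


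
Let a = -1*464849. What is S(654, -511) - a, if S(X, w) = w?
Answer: 464338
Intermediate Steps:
a = -464849
S(654, -511) - a = -511 - 1*(-464849) = -511 + 464849 = 464338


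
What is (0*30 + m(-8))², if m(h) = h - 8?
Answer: 256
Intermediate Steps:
m(h) = -8 + h
(0*30 + m(-8))² = (0*30 + (-8 - 8))² = (0 - 16)² = (-16)² = 256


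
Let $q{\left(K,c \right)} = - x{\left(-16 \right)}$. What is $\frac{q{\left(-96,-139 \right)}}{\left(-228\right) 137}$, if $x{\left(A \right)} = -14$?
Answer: $- \frac{7}{15618} \approx -0.0004482$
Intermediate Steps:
$q{\left(K,c \right)} = 14$ ($q{\left(K,c \right)} = \left(-1\right) \left(-14\right) = 14$)
$\frac{q{\left(-96,-139 \right)}}{\left(-228\right) 137} = \frac{14}{\left(-228\right) 137} = \frac{14}{-31236} = 14 \left(- \frac{1}{31236}\right) = - \frac{7}{15618}$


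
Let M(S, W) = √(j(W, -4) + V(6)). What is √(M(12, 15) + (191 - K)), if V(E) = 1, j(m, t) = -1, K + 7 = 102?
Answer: 4*√6 ≈ 9.7980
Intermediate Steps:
K = 95 (K = -7 + 102 = 95)
M(S, W) = 0 (M(S, W) = √(-1 + 1) = √0 = 0)
√(M(12, 15) + (191 - K)) = √(0 + (191 - 1*95)) = √(0 + (191 - 95)) = √(0 + 96) = √96 = 4*√6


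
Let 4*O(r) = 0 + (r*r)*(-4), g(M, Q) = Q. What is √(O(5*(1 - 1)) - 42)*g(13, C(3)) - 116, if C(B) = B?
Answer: -116 + 3*I*√42 ≈ -116.0 + 19.442*I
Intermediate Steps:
O(r) = -r² (O(r) = (0 + (r*r)*(-4))/4 = (0 + r²*(-4))/4 = (0 - 4*r²)/4 = (-4*r²)/4 = -r²)
√(O(5*(1 - 1)) - 42)*g(13, C(3)) - 116 = √(-(5*(1 - 1))² - 42)*3 - 116 = √(-(5*0)² - 42)*3 - 116 = √(-1*0² - 42)*3 - 116 = √(-1*0 - 42)*3 - 116 = √(0 - 42)*3 - 116 = √(-42)*3 - 116 = (I*√42)*3 - 116 = 3*I*√42 - 116 = -116 + 3*I*√42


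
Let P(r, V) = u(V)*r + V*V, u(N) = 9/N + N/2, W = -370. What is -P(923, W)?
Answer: 12534657/370 ≈ 33877.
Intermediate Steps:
u(N) = N/2 + 9/N (u(N) = 9/N + N*(1/2) = 9/N + N/2 = N/2 + 9/N)
P(r, V) = V**2 + r*(V/2 + 9/V) (P(r, V) = (V/2 + 9/V)*r + V*V = r*(V/2 + 9/V) + V**2 = V**2 + r*(V/2 + 9/V))
-P(923, W) = -((-370)**3 + (1/2)*923*(18 + (-370)**2))/(-370) = -(-1)*(-50653000 + (1/2)*923*(18 + 136900))/370 = -(-1)*(-50653000 + (1/2)*923*136918)/370 = -(-1)*(-50653000 + 63187657)/370 = -(-1)*12534657/370 = -1*(-12534657/370) = 12534657/370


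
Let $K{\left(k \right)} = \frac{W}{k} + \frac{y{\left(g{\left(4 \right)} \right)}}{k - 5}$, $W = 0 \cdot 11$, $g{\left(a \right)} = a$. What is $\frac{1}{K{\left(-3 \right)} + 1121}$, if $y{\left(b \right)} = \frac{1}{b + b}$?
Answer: $\frac{64}{71743} \approx 0.00089207$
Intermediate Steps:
$y{\left(b \right)} = \frac{1}{2 b}$
$W = 0$
$K{\left(k \right)} = \frac{1}{8 \left(-5 + k\right)}$ ($K{\left(k \right)} = \frac{0}{k} + \frac{\frac{1}{2} \cdot \frac{1}{4}}{k - 5} = 0 + \frac{\frac{1}{2} \cdot \frac{1}{4}}{k - 5} = 0 + \frac{1}{8 \left(-5 + k\right)} = \frac{1}{8 \left(-5 + k\right)}$)
$\frac{1}{K{\left(-3 \right)} + 1121} = \frac{1}{\frac{1}{8 \left(-5 - 3\right)} + 1121} = \frac{1}{\frac{1}{8 \left(-8\right)} + 1121} = \frac{1}{\frac{1}{8} \left(- \frac{1}{8}\right) + 1121} = \frac{1}{- \frac{1}{64} + 1121} = \frac{1}{\frac{71743}{64}} = \frac{64}{71743}$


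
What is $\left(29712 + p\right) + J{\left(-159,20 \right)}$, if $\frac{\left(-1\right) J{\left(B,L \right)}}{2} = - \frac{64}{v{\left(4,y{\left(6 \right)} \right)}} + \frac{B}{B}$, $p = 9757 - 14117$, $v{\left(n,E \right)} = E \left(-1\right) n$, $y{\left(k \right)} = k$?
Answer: $\frac{76034}{3} \approx 25345.0$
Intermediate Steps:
$v{\left(n,E \right)} = - E n$
$p = -4360$
$J{\left(B,L \right)} = - \frac{22}{3}$ ($J{\left(B,L \right)} = - 2 \left(- \frac{64}{\left(-1\right) 6 \cdot 4} + \frac{B}{B}\right) = - 2 \left(- \frac{64}{-24} + 1\right) = - 2 \left(\left(-64\right) \left(- \frac{1}{24}\right) + 1\right) = - 2 \left(\frac{8}{3} + 1\right) = \left(-2\right) \frac{11}{3} = - \frac{22}{3}$)
$\left(29712 + p\right) + J{\left(-159,20 \right)} = \left(29712 - 4360\right) - \frac{22}{3} = 25352 - \frac{22}{3} = \frac{76034}{3}$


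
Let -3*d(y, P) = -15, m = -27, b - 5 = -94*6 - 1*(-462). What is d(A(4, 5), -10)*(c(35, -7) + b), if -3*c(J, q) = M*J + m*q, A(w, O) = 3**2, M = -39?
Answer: 1475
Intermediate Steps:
A(w, O) = 9
b = -97 (b = 5 + (-94*6 - 1*(-462)) = 5 + (-564 + 462) = 5 - 102 = -97)
d(y, P) = 5 (d(y, P) = -1/3*(-15) = 5)
c(J, q) = 9*q + 13*J (c(J, q) = -(-39*J - 27*q)/3 = 9*q + 13*J)
d(A(4, 5), -10)*(c(35, -7) + b) = 5*((9*(-7) + 13*35) - 97) = 5*((-63 + 455) - 97) = 5*(392 - 97) = 5*295 = 1475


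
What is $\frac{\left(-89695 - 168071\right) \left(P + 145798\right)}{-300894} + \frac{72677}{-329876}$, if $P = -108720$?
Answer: $\frac{525458460874335}{16542951524} \approx 31763.0$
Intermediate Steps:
$\frac{\left(-89695 - 168071\right) \left(P + 145798\right)}{-300894} + \frac{72677}{-329876} = \frac{\left(-89695 - 168071\right) \left(-108720 + 145798\right)}{-300894} + \frac{72677}{-329876} = \left(-257766\right) 37078 \left(- \frac{1}{300894}\right) + 72677 \left(- \frac{1}{329876}\right) = \left(-9557447748\right) \left(- \frac{1}{300894}\right) - \frac{72677}{329876} = \frac{1592907958}{50149} - \frac{72677}{329876} = \frac{525458460874335}{16542951524}$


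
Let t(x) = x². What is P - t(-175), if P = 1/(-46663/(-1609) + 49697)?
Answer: -2450279788391/80009136 ≈ -30625.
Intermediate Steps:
P = 1609/80009136 (P = 1/(-46663*(-1/1609) + 49697) = 1/(46663/1609 + 49697) = 1/(80009136/1609) = 1609/80009136 ≈ 2.0110e-5)
P - t(-175) = 1609/80009136 - 1*(-175)² = 1609/80009136 - 1*30625 = 1609/80009136 - 30625 = -2450279788391/80009136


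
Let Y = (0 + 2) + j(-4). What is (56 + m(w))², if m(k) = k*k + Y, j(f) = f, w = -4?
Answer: 4900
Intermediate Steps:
Y = -2 (Y = (0 + 2) - 4 = 2 - 4 = -2)
m(k) = -2 + k² (m(k) = k*k - 2 = k² - 2 = -2 + k²)
(56 + m(w))² = (56 + (-2 + (-4)²))² = (56 + (-2 + 16))² = (56 + 14)² = 70² = 4900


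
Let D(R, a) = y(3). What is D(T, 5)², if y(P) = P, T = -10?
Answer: 9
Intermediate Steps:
D(R, a) = 3
D(T, 5)² = 3² = 9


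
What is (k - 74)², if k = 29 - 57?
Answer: 10404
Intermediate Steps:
k = -28
(k - 74)² = (-28 - 74)² = (-102)² = 10404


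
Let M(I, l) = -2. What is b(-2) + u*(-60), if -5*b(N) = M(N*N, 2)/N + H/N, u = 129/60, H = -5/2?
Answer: -2589/20 ≈ -129.45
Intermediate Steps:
H = -5/2 (H = -5*1/2 = -5/2 ≈ -2.5000)
u = 43/20 (u = 129*(1/60) = 43/20 ≈ 2.1500)
b(N) = 9/(10*N) (b(N) = -(-2/N - 5/(2*N))/5 = -(-9)/(10*N) = 9/(10*N))
b(-2) + u*(-60) = (9/10)/(-2) + (43/20)*(-60) = (9/10)*(-1/2) - 129 = -9/20 - 129 = -2589/20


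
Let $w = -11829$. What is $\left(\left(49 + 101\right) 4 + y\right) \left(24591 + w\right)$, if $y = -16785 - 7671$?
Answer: $-304450272$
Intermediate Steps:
$y = -24456$
$\left(\left(49 + 101\right) 4 + y\right) \left(24591 + w\right) = \left(\left(49 + 101\right) 4 - 24456\right) \left(24591 - 11829\right) = \left(150 \cdot 4 - 24456\right) 12762 = \left(600 - 24456\right) 12762 = \left(-23856\right) 12762 = -304450272$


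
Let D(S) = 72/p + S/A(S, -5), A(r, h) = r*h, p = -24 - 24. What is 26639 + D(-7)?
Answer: 266373/10 ≈ 26637.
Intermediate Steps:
p = -48
A(r, h) = h*r
D(S) = -17/10 (D(S) = 72/(-48) + S/((-5*S)) = 72*(-1/48) + S*(-1/(5*S)) = -3/2 - ⅕ = -17/10)
26639 + D(-7) = 26639 - 17/10 = 266373/10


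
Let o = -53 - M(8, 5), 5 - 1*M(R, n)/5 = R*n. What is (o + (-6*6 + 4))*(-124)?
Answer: -11160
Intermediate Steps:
M(R, n) = 25 - 5*R*n
o = 122 (o = -53 - (25 - 5*8*5) = -53 - (25 - 200) = -53 - 1*(-175) = -53 + 175 = 122)
(o + (-6*6 + 4))*(-124) = (122 + (-6*6 + 4))*(-124) = (122 + (-36 + 4))*(-124) = (122 - 32)*(-124) = 90*(-124) = -11160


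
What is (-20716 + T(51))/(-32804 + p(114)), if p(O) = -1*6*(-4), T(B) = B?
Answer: 4133/6556 ≈ 0.63041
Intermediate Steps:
p(O) = 24 (p(O) = -6*(-4) = 24)
(-20716 + T(51))/(-32804 + p(114)) = (-20716 + 51)/(-32804 + 24) = -20665/(-32780) = -20665*(-1/32780) = 4133/6556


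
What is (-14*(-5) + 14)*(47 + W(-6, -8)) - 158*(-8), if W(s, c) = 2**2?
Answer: 5548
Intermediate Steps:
W(s, c) = 4
(-14*(-5) + 14)*(47 + W(-6, -8)) - 158*(-8) = (-14*(-5) + 14)*(47 + 4) - 158*(-8) = (70 + 14)*51 + 1264 = 84*51 + 1264 = 4284 + 1264 = 5548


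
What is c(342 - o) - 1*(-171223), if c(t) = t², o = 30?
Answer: 268567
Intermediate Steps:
c(342 - o) - 1*(-171223) = (342 - 1*30)² - 1*(-171223) = (342 - 30)² + 171223 = 312² + 171223 = 97344 + 171223 = 268567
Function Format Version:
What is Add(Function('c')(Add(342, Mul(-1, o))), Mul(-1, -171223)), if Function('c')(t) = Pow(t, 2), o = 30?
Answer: 268567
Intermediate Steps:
Add(Function('c')(Add(342, Mul(-1, o))), Mul(-1, -171223)) = Add(Pow(Add(342, Mul(-1, 30)), 2), Mul(-1, -171223)) = Add(Pow(Add(342, -30), 2), 171223) = Add(Pow(312, 2), 171223) = Add(97344, 171223) = 268567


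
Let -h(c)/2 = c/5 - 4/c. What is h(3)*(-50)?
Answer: -220/3 ≈ -73.333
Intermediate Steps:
h(c) = 8/c - 2*c/5 (h(c) = -2*(c/5 - 4/c) = -2*(-4/c + c/5) = 8/c - 2*c/5)
h(3)*(-50) = (8/3 - 2/5*3)*(-50) = (8*(1/3) - 6/5)*(-50) = (8/3 - 6/5)*(-50) = (22/15)*(-50) = -220/3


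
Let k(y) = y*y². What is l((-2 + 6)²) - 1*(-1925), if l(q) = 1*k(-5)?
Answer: 1800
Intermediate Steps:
k(y) = y³
l(q) = -125 (l(q) = 1*(-5)³ = 1*(-125) = -125)
l((-2 + 6)²) - 1*(-1925) = -125 - 1*(-1925) = -125 + 1925 = 1800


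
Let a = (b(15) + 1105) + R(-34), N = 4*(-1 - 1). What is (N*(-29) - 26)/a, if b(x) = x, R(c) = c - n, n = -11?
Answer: 206/1097 ≈ 0.18778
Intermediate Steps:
N = -8 (N = 4*(-2) = -8)
R(c) = 11 + c (R(c) = c - 1*(-11) = c + 11 = 11 + c)
a = 1097 (a = (15 + 1105) + (11 - 34) = 1120 - 23 = 1097)
(N*(-29) - 26)/a = (-8*(-29) - 26)/1097 = (232 - 26)*(1/1097) = 206*(1/1097) = 206/1097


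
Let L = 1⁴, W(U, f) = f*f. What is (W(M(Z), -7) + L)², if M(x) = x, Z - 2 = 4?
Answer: 2500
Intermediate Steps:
Z = 6 (Z = 2 + 4 = 6)
W(U, f) = f²
L = 1
(W(M(Z), -7) + L)² = ((-7)² + 1)² = (49 + 1)² = 50² = 2500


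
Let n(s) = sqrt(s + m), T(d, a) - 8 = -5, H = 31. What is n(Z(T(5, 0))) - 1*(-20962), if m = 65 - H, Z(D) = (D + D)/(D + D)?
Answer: 20962 + sqrt(35) ≈ 20968.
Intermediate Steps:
T(d, a) = 3 (T(d, a) = 8 - 5 = 3)
Z(D) = 1 (Z(D) = (2*D)/((2*D)) = (2*D)*(1/(2*D)) = 1)
m = 34 (m = 65 - 1*31 = 65 - 31 = 34)
n(s) = sqrt(34 + s) (n(s) = sqrt(s + 34) = sqrt(34 + s))
n(Z(T(5, 0))) - 1*(-20962) = sqrt(34 + 1) - 1*(-20962) = sqrt(35) + 20962 = 20962 + sqrt(35)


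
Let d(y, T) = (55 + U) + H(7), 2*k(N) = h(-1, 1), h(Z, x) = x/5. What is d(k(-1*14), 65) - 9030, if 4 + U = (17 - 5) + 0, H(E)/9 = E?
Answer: -8904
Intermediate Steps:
h(Z, x) = x/5 (h(Z, x) = x*(⅕) = x/5)
k(N) = ⅒ (k(N) = ((⅕)*1)/2 = (½)*(⅕) = ⅒)
H(E) = 9*E
U = 8 (U = -4 + ((17 - 5) + 0) = -4 + (12 + 0) = -4 + 12 = 8)
d(y, T) = 126 (d(y, T) = (55 + 8) + 9*7 = 63 + 63 = 126)
d(k(-1*14), 65) - 9030 = 126 - 9030 = -8904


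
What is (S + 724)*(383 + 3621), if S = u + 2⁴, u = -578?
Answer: 648648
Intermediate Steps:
S = -562 (S = -578 + 2⁴ = -578 + 16 = -562)
(S + 724)*(383 + 3621) = (-562 + 724)*(383 + 3621) = 162*4004 = 648648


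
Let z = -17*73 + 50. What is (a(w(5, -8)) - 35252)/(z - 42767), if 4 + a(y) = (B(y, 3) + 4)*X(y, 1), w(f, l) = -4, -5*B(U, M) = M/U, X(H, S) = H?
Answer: 176363/219790 ≈ 0.80242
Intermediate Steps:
B(U, M) = -M/(5*U)
z = -1191 (z = -1241 + 50 = -1191)
a(y) = -4 + y*(4 - 3/(5*y)) (a(y) = -4 + (-⅕*3/y + 4)*y = -4 + (-3/(5*y) + 4)*y = -4 + (4 - 3/(5*y))*y = -4 + y*(4 - 3/(5*y)))
(a(w(5, -8)) - 35252)/(z - 42767) = ((-23/5 + 4*(-4)) - 35252)/(-1191 - 42767) = ((-23/5 - 16) - 35252)/(-43958) = (-103/5 - 35252)*(-1/43958) = -176363/5*(-1/43958) = 176363/219790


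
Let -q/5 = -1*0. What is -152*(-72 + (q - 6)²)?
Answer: 5472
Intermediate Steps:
q = 0 (q = -(-5)*0 = -5*0 = 0)
-152*(-72 + (q - 6)²) = -152*(-72 + (0 - 6)²) = -152*(-72 + (-6)²) = -152*(-72 + 36) = -152*(-36) = 5472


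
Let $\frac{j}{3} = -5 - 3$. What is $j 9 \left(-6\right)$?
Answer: $1296$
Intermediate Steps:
$j = -24$ ($j = 3 \left(-5 - 3\right) = 3 \left(-8\right) = -24$)
$j 9 \left(-6\right) = \left(-24\right) 9 \left(-6\right) = \left(-216\right) \left(-6\right) = 1296$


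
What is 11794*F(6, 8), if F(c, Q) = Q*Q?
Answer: 754816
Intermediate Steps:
F(c, Q) = Q²
11794*F(6, 8) = 11794*8² = 11794*64 = 754816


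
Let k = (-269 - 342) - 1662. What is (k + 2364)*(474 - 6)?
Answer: 42588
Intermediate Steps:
k = -2273 (k = -611 - 1662 = -2273)
(k + 2364)*(474 - 6) = (-2273 + 2364)*(474 - 6) = 91*468 = 42588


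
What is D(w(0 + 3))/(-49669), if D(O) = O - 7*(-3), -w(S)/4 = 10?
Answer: 19/49669 ≈ 0.00038253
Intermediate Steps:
w(S) = -40 (w(S) = -4*10 = -40)
D(O) = 21 + O (D(O) = O + 21 = 21 + O)
D(w(0 + 3))/(-49669) = (21 - 40)/(-49669) = -19*(-1/49669) = 19/49669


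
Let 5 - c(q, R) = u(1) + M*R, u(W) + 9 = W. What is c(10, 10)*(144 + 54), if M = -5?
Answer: 12474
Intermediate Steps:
u(W) = -9 + W
c(q, R) = 13 + 5*R (c(q, R) = 5 - ((-9 + 1) - 5*R) = 5 - (-8 - 5*R) = 5 + (8 + 5*R) = 13 + 5*R)
c(10, 10)*(144 + 54) = (13 + 5*10)*(144 + 54) = (13 + 50)*198 = 63*198 = 12474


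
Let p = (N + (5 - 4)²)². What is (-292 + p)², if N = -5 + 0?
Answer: 76176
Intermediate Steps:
N = -5
p = 16 (p = (-5 + (5 - 4)²)² = (-5 + 1²)² = (-5 + 1)² = (-4)² = 16)
(-292 + p)² = (-292 + 16)² = (-276)² = 76176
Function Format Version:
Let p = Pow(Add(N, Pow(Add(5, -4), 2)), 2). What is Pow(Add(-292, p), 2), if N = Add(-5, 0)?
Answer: 76176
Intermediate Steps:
N = -5
p = 16 (p = Pow(Add(-5, Pow(Add(5, -4), 2)), 2) = Pow(Add(-5, Pow(1, 2)), 2) = Pow(Add(-5, 1), 2) = Pow(-4, 2) = 16)
Pow(Add(-292, p), 2) = Pow(Add(-292, 16), 2) = Pow(-276, 2) = 76176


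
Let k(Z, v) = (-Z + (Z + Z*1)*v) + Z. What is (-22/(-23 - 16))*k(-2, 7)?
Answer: -616/39 ≈ -15.795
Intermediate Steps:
k(Z, v) = 2*Z*v (k(Z, v) = (-Z + (Z + Z)*v) + Z = (-Z + (2*Z)*v) + Z = (-Z + 2*Z*v) + Z = 2*Z*v)
(-22/(-23 - 16))*k(-2, 7) = (-22/(-23 - 16))*(2*(-2)*7) = -22/(-39)*(-28) = -22*(-1/39)*(-28) = (22/39)*(-28) = -616/39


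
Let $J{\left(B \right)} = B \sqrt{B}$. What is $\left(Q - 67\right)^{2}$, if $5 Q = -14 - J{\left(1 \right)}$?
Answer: $4900$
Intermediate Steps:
$J{\left(B \right)} = B^{\frac{3}{2}}$
$Q = -3$ ($Q = \frac{-14 - 1^{\frac{3}{2}}}{5} = \frac{-14 - 1}{5} = \frac{1}{5} \left(-15\right) = -3$)
$\left(Q - 67\right)^{2} = \left(-3 - 67\right)^{2} = \left(-70\right)^{2} = 4900$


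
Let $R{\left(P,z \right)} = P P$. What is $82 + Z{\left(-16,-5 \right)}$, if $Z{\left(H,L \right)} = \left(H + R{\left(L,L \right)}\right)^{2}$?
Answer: $163$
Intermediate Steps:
$R{\left(P,z \right)} = P^{2}$
$Z{\left(H,L \right)} = \left(H + L^{2}\right)^{2}$
$82 + Z{\left(-16,-5 \right)} = 82 + \left(-16 + \left(-5\right)^{2}\right)^{2} = 82 + \left(-16 + 25\right)^{2} = 82 + 9^{2} = 82 + 81 = 163$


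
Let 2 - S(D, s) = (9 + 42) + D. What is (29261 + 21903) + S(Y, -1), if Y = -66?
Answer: 51181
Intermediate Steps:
S(D, s) = -49 - D (S(D, s) = 2 - ((9 + 42) + D) = 2 - (51 + D) = 2 + (-51 - D) = -49 - D)
(29261 + 21903) + S(Y, -1) = (29261 + 21903) + (-49 - 1*(-66)) = 51164 + (-49 + 66) = 51164 + 17 = 51181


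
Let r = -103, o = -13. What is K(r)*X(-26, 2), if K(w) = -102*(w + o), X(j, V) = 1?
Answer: 11832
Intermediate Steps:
K(w) = 1326 - 102*w (K(w) = -102*(w - 13) = -102*(-13 + w) = 1326 - 102*w)
K(r)*X(-26, 2) = (1326 - 102*(-103))*1 = (1326 + 10506)*1 = 11832*1 = 11832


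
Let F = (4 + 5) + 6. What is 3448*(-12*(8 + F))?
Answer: -951648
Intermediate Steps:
F = 15 (F = 9 + 6 = 15)
3448*(-12*(8 + F)) = 3448*(-12*(8 + 15)) = 3448*(-12*23) = 3448*(-276) = -951648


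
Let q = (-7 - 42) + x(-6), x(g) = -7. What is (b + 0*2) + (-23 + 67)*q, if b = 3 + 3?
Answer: -2458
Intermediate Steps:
b = 6
q = -56 (q = (-7 - 42) - 7 = -49 - 7 = -56)
(b + 0*2) + (-23 + 67)*q = (6 + 0*2) + (-23 + 67)*(-56) = (6 + 0) + 44*(-56) = 6 - 2464 = -2458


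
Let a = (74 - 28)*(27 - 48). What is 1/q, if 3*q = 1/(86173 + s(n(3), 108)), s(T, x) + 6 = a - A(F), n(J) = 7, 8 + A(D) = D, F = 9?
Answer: 255600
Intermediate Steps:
A(D) = -8 + D
a = -966 (a = 46*(-21) = -966)
s(T, x) = -973 (s(T, x) = -6 + (-966 - (-8 + 9)) = -6 + (-966 - 1*1) = -6 + (-966 - 1) = -6 - 967 = -973)
q = 1/255600 (q = 1/(3*(86173 - 973)) = (1/3)/85200 = (1/3)*(1/85200) = 1/255600 ≈ 3.9124e-6)
1/q = 1/(1/255600) = 255600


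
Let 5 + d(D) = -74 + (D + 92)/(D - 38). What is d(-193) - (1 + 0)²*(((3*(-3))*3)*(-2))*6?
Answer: -92992/231 ≈ -402.56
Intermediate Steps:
d(D) = -79 + (92 + D)/(-38 + D) (d(D) = -5 + (-74 + (D + 92)/(D - 38)) = -5 + (-74 + (92 + D)/(-38 + D)) = -79 + (92 + D)/(-38 + D))
d(-193) - (1 + 0)²*(((3*(-3))*3)*(-2))*6 = 26*(119 - 3*(-193))/(-38 - 193) - (1 + 0)²*(((3*(-3))*3)*(-2))*6 = 26*(119 + 579)/(-231) - 1²*(-9*3*(-2))*6 = 26*(-1/231)*698 - 1*(-27*(-2))*6 = -18148/231 - 1*54*6 = -18148/231 - 54*6 = -18148/231 - 1*324 = -18148/231 - 324 = -92992/231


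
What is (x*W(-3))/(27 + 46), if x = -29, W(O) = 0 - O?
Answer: -87/73 ≈ -1.1918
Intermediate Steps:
W(O) = -O
(x*W(-3))/(27 + 46) = (-(-29)*(-3))/(27 + 46) = -29*3/73 = -87*1/73 = -87/73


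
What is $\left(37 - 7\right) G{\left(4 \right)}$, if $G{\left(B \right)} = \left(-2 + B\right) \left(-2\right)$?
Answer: $-120$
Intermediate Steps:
$G{\left(B \right)} = 4 - 2 B$
$\left(37 - 7\right) G{\left(4 \right)} = \left(37 - 7\right) \left(4 - 8\right) = 30 \left(-4\right) = -120$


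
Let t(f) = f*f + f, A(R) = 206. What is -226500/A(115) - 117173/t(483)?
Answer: -3783821117/3439788 ≈ -1100.0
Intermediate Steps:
t(f) = f + f² (t(f) = f² + f = f + f²)
-226500/A(115) - 117173/t(483) = -226500/206 - 117173*1/(483*(1 + 483)) = -226500*1/206 - 117173/(483*484) = -113250/103 - 117173/233772 = -113250/103 - 117173*1/233772 = -113250/103 - 16739/33396 = -3783821117/3439788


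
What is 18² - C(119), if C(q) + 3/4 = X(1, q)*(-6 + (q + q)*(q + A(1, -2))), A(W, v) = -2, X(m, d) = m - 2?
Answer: 112659/4 ≈ 28165.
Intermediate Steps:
X(m, d) = -2 + m
C(q) = 21/4 - 2*q*(-2 + q) (C(q) = -¾ + (-2 + 1)*(-6 + (q + q)*(q - 2)) = -¾ - (-6 + (2*q)*(-2 + q)) = -¾ - (-6 + 2*q*(-2 + q)) = -¾ + (6 - 2*q*(-2 + q)) = 21/4 - 2*q*(-2 + q))
18² - C(119) = 18² - (21/4 - 2*119² + 4*119) = 324 - (21/4 - 2*14161 + 476) = 324 - (21/4 - 28322 + 476) = 324 - 1*(-111363/4) = 324 + 111363/4 = 112659/4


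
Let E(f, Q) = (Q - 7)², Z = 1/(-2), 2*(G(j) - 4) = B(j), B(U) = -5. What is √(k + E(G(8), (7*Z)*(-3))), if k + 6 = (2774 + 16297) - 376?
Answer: √74805/2 ≈ 136.75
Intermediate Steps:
G(j) = 3/2 (G(j) = 4 + (½)*(-5) = 4 - 5/2 = 3/2)
Z = -½ ≈ -0.50000
k = 18689 (k = -6 + ((2774 + 16297) - 376) = -6 + (19071 - 376) = -6 + 18695 = 18689)
E(f, Q) = (-7 + Q)²
√(k + E(G(8), (7*Z)*(-3))) = √(18689 + (-7 + (7*(-½))*(-3))²) = √(18689 + (-7 - 7/2*(-3))²) = √(18689 + (-7 + 21/2)²) = √(18689 + (7/2)²) = √(18689 + 49/4) = √(74805/4) = √74805/2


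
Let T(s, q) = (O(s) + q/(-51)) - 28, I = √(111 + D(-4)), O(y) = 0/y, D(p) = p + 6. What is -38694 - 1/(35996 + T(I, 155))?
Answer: -70973037873/1834213 ≈ -38694.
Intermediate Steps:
D(p) = 6 + p
O(y) = 0
I = √113 (I = √(111 + (6 - 4)) = √(111 + 2) = √113 ≈ 10.630)
T(s, q) = -28 - q/51 (T(s, q) = (0 + q/(-51)) - 28 = (0 + q*(-1/51)) - 28 = (0 - q/51) - 28 = -q/51 - 28 = -28 - q/51)
-38694 - 1/(35996 + T(I, 155)) = -38694 - 1/(35996 + (-28 - 1/51*155)) = -38694 - 1/(35996 + (-28 - 155/51)) = -38694 - 1/(35996 - 1583/51) = -38694 - 1/1834213/51 = -38694 - 1*51/1834213 = -38694 - 51/1834213 = -70973037873/1834213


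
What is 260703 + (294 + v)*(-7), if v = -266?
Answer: 260507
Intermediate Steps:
260703 + (294 + v)*(-7) = 260703 + (294 - 266)*(-7) = 260703 + 28*(-7) = 260703 - 196 = 260507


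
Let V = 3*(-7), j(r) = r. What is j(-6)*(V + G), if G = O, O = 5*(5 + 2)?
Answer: -84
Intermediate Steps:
O = 35 (O = 5*7 = 35)
V = -21
G = 35
j(-6)*(V + G) = -6*(-21 + 35) = -6*14 = -84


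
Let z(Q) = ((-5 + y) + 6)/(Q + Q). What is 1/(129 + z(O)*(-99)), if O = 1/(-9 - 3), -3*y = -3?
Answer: 1/1317 ≈ 0.00075930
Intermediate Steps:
y = 1 (y = -1/3*(-3) = 1)
O = -1/12 (O = 1/(-12) = -1/12 ≈ -0.083333)
z(Q) = 1/Q (z(Q) = ((-5 + 1) + 6)/(Q + Q) = (-4 + 6)/((2*Q)) = 2*(1/(2*Q)) = 1/Q)
1/(129 + z(O)*(-99)) = 1/(129 - 99/(-1/12)) = 1/(129 - 12*(-99)) = 1/(129 + 1188) = 1/1317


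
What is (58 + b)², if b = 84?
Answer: 20164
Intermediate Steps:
(58 + b)² = (58 + 84)² = 142² = 20164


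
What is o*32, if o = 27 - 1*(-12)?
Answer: 1248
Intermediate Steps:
o = 39 (o = 27 + 12 = 39)
o*32 = 39*32 = 1248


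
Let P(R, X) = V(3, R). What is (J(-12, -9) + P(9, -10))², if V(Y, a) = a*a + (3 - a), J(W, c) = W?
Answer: 3969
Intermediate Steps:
V(Y, a) = 3 + a² - a (V(Y, a) = a² + (3 - a) = 3 + a² - a)
P(R, X) = 3 + R² - R
(J(-12, -9) + P(9, -10))² = (-12 + (3 + 9² - 1*9))² = (-12 + (3 + 81 - 9))² = (-12 + 75)² = 63² = 3969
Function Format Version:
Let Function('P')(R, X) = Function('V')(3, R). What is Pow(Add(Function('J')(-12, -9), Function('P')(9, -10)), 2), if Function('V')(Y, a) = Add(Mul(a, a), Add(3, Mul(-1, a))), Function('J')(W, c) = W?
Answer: 3969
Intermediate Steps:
Function('V')(Y, a) = Add(3, Pow(a, 2), Mul(-1, a)) (Function('V')(Y, a) = Add(Pow(a, 2), Add(3, Mul(-1, a))) = Add(3, Pow(a, 2), Mul(-1, a)))
Function('P')(R, X) = Add(3, Pow(R, 2), Mul(-1, R))
Pow(Add(Function('J')(-12, -9), Function('P')(9, -10)), 2) = Pow(Add(-12, Add(3, Pow(9, 2), Mul(-1, 9))), 2) = Pow(Add(-12, Add(3, 81, -9)), 2) = Pow(Add(-12, 75), 2) = Pow(63, 2) = 3969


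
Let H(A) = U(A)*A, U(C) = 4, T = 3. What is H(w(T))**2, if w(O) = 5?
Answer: 400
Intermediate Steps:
H(A) = 4*A
H(w(T))**2 = (4*5)**2 = 20**2 = 400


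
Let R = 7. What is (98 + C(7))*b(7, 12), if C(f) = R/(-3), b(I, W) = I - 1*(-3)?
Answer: 2870/3 ≈ 956.67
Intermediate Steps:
b(I, W) = 3 + I (b(I, W) = I + 3 = 3 + I)
C(f) = -7/3 (C(f) = 7/(-3) = 7*(-1/3) = -7/3)
(98 + C(7))*b(7, 12) = (98 - 7/3)*(3 + 7) = (287/3)*10 = 2870/3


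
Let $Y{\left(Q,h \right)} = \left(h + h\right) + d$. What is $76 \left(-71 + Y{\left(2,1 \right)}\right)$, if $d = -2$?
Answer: $-5396$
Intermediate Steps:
$Y{\left(Q,h \right)} = -2 + 2 h$ ($Y{\left(Q,h \right)} = \left(h + h\right) - 2 = 2 h - 2 = -2 + 2 h$)
$76 \left(-71 + Y{\left(2,1 \right)}\right) = 76 \left(-71 + \left(-2 + 2 \cdot 1\right)\right) = 76 \left(-71 + \left(-2 + 2\right)\right) = 76 \left(-71 + 0\right) = 76 \left(-71\right) = -5396$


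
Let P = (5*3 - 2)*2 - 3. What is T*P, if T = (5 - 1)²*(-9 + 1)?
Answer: -2944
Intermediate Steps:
P = 23 (P = (15 - 2)*2 - 3 = 13*2 - 3 = 26 - 3 = 23)
T = -128 (T = 4²*(-8) = 16*(-8) = -128)
T*P = -128*23 = -2944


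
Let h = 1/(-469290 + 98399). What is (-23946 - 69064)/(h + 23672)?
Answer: -34496571910/8779731751 ≈ -3.9291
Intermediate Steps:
h = -1/370891 (h = 1/(-370891) = -1/370891 ≈ -2.6962e-6)
(-23946 - 69064)/(h + 23672) = (-23946 - 69064)/(-1/370891 + 23672) = -93010/8779731751/370891 = -93010*370891/8779731751 = -34496571910/8779731751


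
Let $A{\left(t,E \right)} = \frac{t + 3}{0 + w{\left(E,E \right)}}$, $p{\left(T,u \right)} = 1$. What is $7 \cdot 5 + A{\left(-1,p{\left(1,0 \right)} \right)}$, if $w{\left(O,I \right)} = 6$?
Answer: $\frac{106}{3} \approx 35.333$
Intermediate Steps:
$A{\left(t,E \right)} = \frac{1}{2} + \frac{t}{6}$ ($A{\left(t,E \right)} = \frac{t + 3}{0 + 6} = \frac{3 + t}{6} = \left(3 + t\right) \frac{1}{6} = \frac{1}{2} + \frac{t}{6}$)
$7 \cdot 5 + A{\left(-1,p{\left(1,0 \right)} \right)} = 7 \cdot 5 + \left(\frac{1}{2} + \frac{1}{6} \left(-1\right)\right) = 35 + \left(\frac{1}{2} - \frac{1}{6}\right) = 35 + \frac{1}{3} = \frac{106}{3}$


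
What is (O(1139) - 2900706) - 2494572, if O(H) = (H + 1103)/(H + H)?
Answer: -6145220521/1139 ≈ -5.3953e+6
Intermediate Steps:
O(H) = (1103 + H)/(2*H) (O(H) = (1103 + H)/((2*H)) = (1103 + H)*(1/(2*H)) = (1103 + H)/(2*H))
(O(1139) - 2900706) - 2494572 = ((½)*(1103 + 1139)/1139 - 2900706) - 2494572 = ((½)*(1/1139)*2242 - 2900706) - 2494572 = (1121/1139 - 2900706) - 2494572 = -3303903013/1139 - 2494572 = -6145220521/1139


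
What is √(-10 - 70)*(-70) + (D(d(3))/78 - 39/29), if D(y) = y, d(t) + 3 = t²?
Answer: -478/377 - 280*I*√5 ≈ -1.2679 - 626.1*I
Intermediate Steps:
d(t) = -3 + t²
√(-10 - 70)*(-70) + (D(d(3))/78 - 39/29) = √(-10 - 70)*(-70) + ((-3 + 3²)/78 - 39/29) = √(-80)*(-70) + ((-3 + 9)*(1/78) - 39*1/29) = (4*I*√5)*(-70) + (6*(1/78) - 39/29) = -280*I*√5 + (1/13 - 39/29) = -280*I*√5 - 478/377 = -478/377 - 280*I*√5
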